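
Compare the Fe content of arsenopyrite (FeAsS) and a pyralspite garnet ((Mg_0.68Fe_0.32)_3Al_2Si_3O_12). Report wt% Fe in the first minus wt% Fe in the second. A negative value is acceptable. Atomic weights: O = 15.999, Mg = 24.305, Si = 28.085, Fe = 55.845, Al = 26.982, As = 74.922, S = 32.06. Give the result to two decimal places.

21.93 percentage points

M(FeAsS) = 162.827 g/mol, so wt% Fe = 55.845/162.827 × 100 = 34.30%.
M((Mg_0.68Fe_0.32)_3Al_2Si_3O_12) = 433.400 g/mol, so wt% Fe = 53.611/433.400 × 100 = 12.37%.
34.30 − 12.37 = 21.93 pp.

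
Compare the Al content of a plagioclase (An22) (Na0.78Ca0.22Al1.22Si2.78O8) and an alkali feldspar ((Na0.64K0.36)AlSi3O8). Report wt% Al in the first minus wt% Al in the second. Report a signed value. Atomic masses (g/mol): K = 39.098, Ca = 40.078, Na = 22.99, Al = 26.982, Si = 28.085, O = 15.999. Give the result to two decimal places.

M(Na0.78Ca0.22Al1.22Si2.78O8) = 265.736 g/mol, so wt% Al = 32.918/265.736 × 100 = 12.39%.
M((Na0.64K0.36)AlSi3O8) = 268.018 g/mol, so wt% Al = 26.982/268.018 × 100 = 10.07%.
12.39 − 10.07 = 2.32 pp.

2.32 percentage points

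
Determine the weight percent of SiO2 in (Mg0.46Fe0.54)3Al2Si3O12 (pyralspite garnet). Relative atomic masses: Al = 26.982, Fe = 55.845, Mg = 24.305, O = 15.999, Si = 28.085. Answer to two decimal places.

39.68 wt%

Formula mass = 454.217 g/mol.
3 Si → 3.0000 mol SiO2 per formula unit; M(SiO2) = 60.083, so SiO2 mass = 180.249 g.
180.249/454.217 × 100 = 39.68 wt%.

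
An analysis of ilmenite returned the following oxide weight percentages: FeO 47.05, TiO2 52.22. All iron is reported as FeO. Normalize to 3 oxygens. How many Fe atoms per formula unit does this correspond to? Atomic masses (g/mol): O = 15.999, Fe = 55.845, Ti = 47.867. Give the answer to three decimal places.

1.001 Fe apfu

47.05 wt% FeO ÷ 71.844 g/mol = 0.65489 mol, giving 0.65489 Fe and 0.65489 O.
52.22 wt% TiO2 ÷ 79.865 g/mol = 0.65385 mol, giving 0.65385 Ti and 1.30770 O.
Oxygen sums to 1.96259; scaling by 3/1.96259 = 1.52859 puts the formula on 3 O.
Fe: 0.65489 × 1.52859 = 1.001 atoms per formula unit.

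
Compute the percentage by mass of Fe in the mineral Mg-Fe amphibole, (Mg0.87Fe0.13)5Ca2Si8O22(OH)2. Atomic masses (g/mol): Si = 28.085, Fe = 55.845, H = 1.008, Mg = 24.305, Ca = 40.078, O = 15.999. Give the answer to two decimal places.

Formula mass = 4.35*24.305 + 0.65*55.845 + 2*40.078 + 8*28.085 + 24*15.999 + 2*1.008 = 832.854 g/mol, of which 36.299 g is Fe.
So Fe makes up 36.299/832.854 = 0.0436 of the mass, i.e. 4.36%.

4.36 weight percent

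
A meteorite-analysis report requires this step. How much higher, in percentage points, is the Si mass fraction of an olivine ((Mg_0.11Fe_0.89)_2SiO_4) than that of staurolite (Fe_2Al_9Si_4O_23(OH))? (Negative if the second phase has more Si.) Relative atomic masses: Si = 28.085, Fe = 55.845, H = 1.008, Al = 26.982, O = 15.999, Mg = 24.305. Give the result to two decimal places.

M((Mg_0.11Fe_0.89)_2SiO_4) = 196.832 g/mol, so wt% Si = 28.085/196.832 × 100 = 14.27%.
M(Fe_2Al_9Si_4O_23(OH)) = 851.852 g/mol, so wt% Si = 112.340/851.852 × 100 = 13.19%.
14.27 − 13.19 = 1.08 pp.

1.08 percentage points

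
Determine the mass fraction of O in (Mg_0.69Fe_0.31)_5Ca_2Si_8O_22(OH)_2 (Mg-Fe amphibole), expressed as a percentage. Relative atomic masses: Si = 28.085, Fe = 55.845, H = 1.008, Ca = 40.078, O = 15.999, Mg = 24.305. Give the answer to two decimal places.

44.58 weight percent

Molar mass of (Mg_0.69Fe_0.31)_5Ca_2Si_8O_22(OH)_2: 3.45·24.305 + 1.55·55.845 + 2·40.078 + 8·28.085 + 24·15.999 + 2·1.008 = 861.240 g/mol.
Mass of O per formula unit: 24 × 15.999 = 383.976 g.
Weight fraction O = 383.976 / 861.240 = 0.4458.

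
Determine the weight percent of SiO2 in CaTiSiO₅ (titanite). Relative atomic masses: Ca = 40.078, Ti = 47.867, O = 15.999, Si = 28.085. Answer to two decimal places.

30.65 wt%

Formula mass = 196.025 g/mol.
1 Si → 1.0000 mol SiO2 per formula unit; M(SiO2) = 60.083, so SiO2 mass = 60.083 g.
60.083/196.025 × 100 = 30.65 wt%.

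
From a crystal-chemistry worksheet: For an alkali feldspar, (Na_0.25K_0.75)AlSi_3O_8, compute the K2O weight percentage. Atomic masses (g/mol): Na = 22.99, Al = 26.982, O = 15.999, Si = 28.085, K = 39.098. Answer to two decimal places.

Formula mass = 274.300 g/mol.
0.75 K → 0.3750 mol K2O per formula unit; M(K2O) = 94.195, so K2O mass = 35.323 g.
35.323/274.300 × 100 = 12.88 wt%.

12.88 wt%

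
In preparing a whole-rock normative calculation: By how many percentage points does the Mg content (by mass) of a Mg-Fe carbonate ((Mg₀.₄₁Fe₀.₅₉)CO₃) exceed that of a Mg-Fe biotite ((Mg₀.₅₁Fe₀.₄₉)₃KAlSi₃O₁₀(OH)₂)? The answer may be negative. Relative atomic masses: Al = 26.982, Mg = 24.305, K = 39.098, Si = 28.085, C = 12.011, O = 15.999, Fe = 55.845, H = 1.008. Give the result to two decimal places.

1.66 percentage points

Mg in (Mg₀.₄₁Fe₀.₅₉)CO₃: molar mass 102.922 g/mol; 0.41×24.305 = 9.965 g → 9.68 wt%.
Mg in (Mg₀.₅₁Fe₀.₄₉)₃KAlSi₃O₁₀(OH)₂: molar mass 463.618 g/mol; 1.53×24.305 = 37.187 g → 8.02 wt%.
Difference = 9.68 − 8.02 = 1.66 percentage points.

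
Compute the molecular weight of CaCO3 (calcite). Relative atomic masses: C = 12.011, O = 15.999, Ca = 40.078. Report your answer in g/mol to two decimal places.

M = 1×40.078 + 1×12.011 + 3×15.999

100.09 g/mol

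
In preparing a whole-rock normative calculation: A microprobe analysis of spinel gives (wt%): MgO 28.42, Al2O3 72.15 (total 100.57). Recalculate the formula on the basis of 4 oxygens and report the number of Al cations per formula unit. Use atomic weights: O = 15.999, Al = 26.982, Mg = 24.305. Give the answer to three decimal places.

28.42 wt% MgO ÷ 40.304 g/mol = 0.70514 mol, giving 0.70514 Mg and 0.70514 O.
72.15 wt% Al2O3 ÷ 101.961 g/mol = 0.70762 mol, giving 1.41524 Al and 2.12286 O.
Oxygen sums to 2.82800; scaling by 4/2.82800 = 1.41443 puts the formula on 4 O.
Al: 1.41524 × 1.41443 = 2.002 atoms per formula unit.

2.002 Al apfu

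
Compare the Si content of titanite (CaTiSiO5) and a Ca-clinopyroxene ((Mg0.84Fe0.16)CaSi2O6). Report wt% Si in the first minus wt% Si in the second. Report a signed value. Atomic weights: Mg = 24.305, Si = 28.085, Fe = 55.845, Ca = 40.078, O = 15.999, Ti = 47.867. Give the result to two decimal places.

M(CaTiSiO5) = 196.025 g/mol, so wt% Si = 28.085/196.025 × 100 = 14.33%.
M((Mg0.84Fe0.16)CaSi2O6) = 221.593 g/mol, so wt% Si = 56.170/221.593 × 100 = 25.35%.
14.33 − 25.35 = -11.02 pp.

-11.02 percentage points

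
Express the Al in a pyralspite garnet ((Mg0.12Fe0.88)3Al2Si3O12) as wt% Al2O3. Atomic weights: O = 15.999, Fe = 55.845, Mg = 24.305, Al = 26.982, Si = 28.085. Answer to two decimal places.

Molar mass of (Mg0.12Fe0.88)3Al2Si3O12 = 0.36×24.305 + 2.64×55.845 + 2×26.982 + 3×28.085 + 12×15.999 = 486.388 g/mol.
Each formula unit contains 2 Al, equivalent to 2/2 = 1.0000 mol Al2O3.
M(Al2O3) = 2×26.982 + 3×15.999 = 101.961 g/mol.
Mass of Al2O3 per formula unit = 1.0000 × 101.961 = 101.961 g.
Al2O3 wt% = 101.961 / 486.388 × 100 = 20.96%.

20.96 wt%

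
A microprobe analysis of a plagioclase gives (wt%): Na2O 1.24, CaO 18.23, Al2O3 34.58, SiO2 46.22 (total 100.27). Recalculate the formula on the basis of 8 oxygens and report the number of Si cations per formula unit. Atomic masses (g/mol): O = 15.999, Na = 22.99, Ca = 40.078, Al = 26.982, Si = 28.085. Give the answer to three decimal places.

2.121 Si apfu

Na2O: 1.24/61.979 = 0.02001 mol → 0.04002 mol Na, 0.02001 mol O.
CaO: 18.23/56.077 = 0.32509 mol → 0.32509 mol Ca, 0.32509 mol O.
Al2O3: 34.58/101.961 = 0.33915 mol → 0.67830 mol Al, 1.01745 mol O.
SiO2: 46.22/60.083 = 0.76927 mol → 0.76927 mol Si, 1.53854 mol O.
Total oxygen = 2.90109 mol. Normalization factor = 8/2.90109 = 2.75758.
Si per 8 O = 0.76927 × 2.75758 = 2.121.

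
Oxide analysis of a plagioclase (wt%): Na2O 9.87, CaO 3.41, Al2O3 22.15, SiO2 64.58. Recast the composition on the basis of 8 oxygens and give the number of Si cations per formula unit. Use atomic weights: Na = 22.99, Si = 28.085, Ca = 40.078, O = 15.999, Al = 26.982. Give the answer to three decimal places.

Na2O (M=61.979): mol = 0.15925; Na = 0.31850, O = 0.15925.
CaO (M=56.077): mol = 0.06081; Ca = 0.06081, O = 0.06081.
Al2O3 (M=101.961): mol = 0.21724; Al = 0.43448, O = 0.65172.
SiO2 (M=60.083): mol = 1.07485; Si = 1.07485, O = 2.14970.
ΣO = 3.02148; factor = 8/ΣO = 2.64771.
Si apfu = 1.07485 × 2.64771 = 2.846.

2.846 Si apfu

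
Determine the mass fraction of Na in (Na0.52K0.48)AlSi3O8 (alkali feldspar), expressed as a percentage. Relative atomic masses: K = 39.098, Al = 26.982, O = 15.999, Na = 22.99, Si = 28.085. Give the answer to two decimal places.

M((Na0.52K0.48)AlSi3O8) = 269.951 g/mol.
Na contributes 0.52 × 22.99 = 11.955 g per mole.
11.955/269.951 = 0.0443 → 4.43%.

4.43 weight percent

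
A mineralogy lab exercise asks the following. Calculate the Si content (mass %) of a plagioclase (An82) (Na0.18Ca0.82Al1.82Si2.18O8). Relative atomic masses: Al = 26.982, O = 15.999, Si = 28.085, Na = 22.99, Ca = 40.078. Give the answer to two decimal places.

22.24 mass %

M(Na0.18Ca0.82Al1.82Si2.18O8) = 275.327 g/mol.
Si contributes 2.18 × 28.085 = 61.225 g per mole.
61.225/275.327 = 0.2224 → 22.24%.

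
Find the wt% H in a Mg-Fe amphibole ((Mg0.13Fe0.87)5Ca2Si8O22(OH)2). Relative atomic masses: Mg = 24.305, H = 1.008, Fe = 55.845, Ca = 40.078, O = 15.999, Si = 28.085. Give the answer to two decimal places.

Formula mass = 0.65*24.305 + 4.35*55.845 + 2*40.078 + 8*28.085 + 24*15.999 + 2*1.008 = 949.552 g/mol, of which 2.016 g is H.
So H makes up 2.016/949.552 = 0.0021 of the mass, i.e. 0.21%.

0.21 weight percent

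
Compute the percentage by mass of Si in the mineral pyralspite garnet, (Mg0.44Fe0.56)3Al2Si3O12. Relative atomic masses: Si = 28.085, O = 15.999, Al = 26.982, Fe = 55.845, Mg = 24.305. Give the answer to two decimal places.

Formula mass = 1.32×24.305 + 1.68×55.845 + 2×26.982 + 3×28.085 + 12×15.999 = 456.109 g/mol, of which 84.255 g is Si.
So Si makes up 84.255/456.109 = 0.1847 of the mass, i.e. 18.47%.

18.47 weight percent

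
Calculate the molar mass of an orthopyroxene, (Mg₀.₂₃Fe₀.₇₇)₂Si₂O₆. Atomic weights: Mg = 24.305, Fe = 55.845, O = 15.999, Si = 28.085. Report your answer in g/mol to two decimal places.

M = 0.46·24.305 + 1.54·55.845 + 2·28.085 + 6·15.999

249.35 g/mol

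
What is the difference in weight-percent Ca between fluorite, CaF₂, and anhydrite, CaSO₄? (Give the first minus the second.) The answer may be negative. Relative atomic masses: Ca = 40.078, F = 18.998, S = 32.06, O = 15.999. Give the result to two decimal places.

21.89 percentage points

M(CaF₂) = 78.074 g/mol, so wt% Ca = 40.078/78.074 × 100 = 51.33%.
M(CaSO₄) = 136.134 g/mol, so wt% Ca = 40.078/136.134 × 100 = 29.44%.
51.33 − 29.44 = 21.89 pp.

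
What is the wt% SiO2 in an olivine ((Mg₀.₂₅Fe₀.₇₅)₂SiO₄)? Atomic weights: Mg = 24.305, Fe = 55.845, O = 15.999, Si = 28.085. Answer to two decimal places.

31.96 wt%

Formula mass = 188.001 g/mol.
1 Si → 1.0000 mol SiO2 per formula unit; M(SiO2) = 60.083, so SiO2 mass = 60.083 g.
60.083/188.001 × 100 = 31.96 wt%.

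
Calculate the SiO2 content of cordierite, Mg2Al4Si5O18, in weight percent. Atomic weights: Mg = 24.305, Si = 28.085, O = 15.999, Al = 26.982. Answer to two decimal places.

51.36 wt%

Molar mass of Mg2Al4Si5O18 = 2×24.305 + 4×26.982 + 5×28.085 + 18×15.999 = 584.945 g/mol.
Each formula unit contains 5 Si, equivalent to 5/1 = 5.0000 mol SiO2.
M(SiO2) = 1×28.085 + 2×15.999 = 60.083 g/mol.
Mass of SiO2 per formula unit = 5.0000 × 60.083 = 300.415 g.
SiO2 wt% = 300.415 / 584.945 × 100 = 51.36%.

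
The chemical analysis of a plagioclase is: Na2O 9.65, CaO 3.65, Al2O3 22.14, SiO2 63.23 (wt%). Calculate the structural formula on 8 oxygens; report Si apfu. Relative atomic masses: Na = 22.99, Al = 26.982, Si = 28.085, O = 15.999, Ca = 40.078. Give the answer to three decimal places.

2.828 Si apfu

9.65 wt% Na2O ÷ 61.979 g/mol = 0.15570 mol, giving 0.31140 Na and 0.15570 O.
3.65 wt% CaO ÷ 56.077 g/mol = 0.06509 mol, giving 0.06509 Ca and 0.06509 O.
22.14 wt% Al2O3 ÷ 101.961 g/mol = 0.21714 mol, giving 0.43428 Al and 0.65142 O.
63.23 wt% SiO2 ÷ 60.083 g/mol = 1.05238 mol, giving 1.05238 Si and 2.10476 O.
Oxygen sums to 2.97697; scaling by 8/2.97697 = 2.68730 puts the formula on 8 O.
Si: 1.05238 × 2.68730 = 2.828 atoms per formula unit.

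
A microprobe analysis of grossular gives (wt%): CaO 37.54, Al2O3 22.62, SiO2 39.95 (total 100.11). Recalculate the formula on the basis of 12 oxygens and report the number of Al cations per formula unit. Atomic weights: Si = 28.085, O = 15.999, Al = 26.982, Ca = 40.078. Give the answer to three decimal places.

CaO (M=56.077): mol = 0.66944; Ca = 0.66944, O = 0.66944.
Al2O3 (M=101.961): mol = 0.22185; Al = 0.44370, O = 0.66555.
SiO2 (M=60.083): mol = 0.66491; Si = 0.66491, O = 1.32982.
ΣO = 2.66481; factor = 12/ΣO = 4.50314.
Al apfu = 0.44370 × 4.50314 = 1.998.

1.998 Al apfu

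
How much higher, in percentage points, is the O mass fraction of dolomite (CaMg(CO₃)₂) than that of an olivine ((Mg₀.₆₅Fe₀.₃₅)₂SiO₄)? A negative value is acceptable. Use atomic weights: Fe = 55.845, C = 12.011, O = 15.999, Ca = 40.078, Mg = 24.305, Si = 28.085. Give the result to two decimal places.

12.74 percentage points

First mineral: 95.994 g O in 184.399 g formula = 52.06 wt% O.
Second mineral: 63.996 g O in 162.769 g formula = 39.32 wt% O.
52.06% − 39.32% gives a difference of 12.74 percentage points.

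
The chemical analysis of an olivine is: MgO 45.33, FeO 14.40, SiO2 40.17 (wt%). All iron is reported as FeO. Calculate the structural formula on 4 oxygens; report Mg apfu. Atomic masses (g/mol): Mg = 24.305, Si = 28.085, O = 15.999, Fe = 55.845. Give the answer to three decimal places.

MgO (M=40.304): mol = 1.12470; Mg = 1.12470, O = 1.12470.
FeO (M=71.844): mol = 0.20043; Fe = 0.20043, O = 0.20043.
SiO2 (M=60.083): mol = 0.66858; Si = 0.66858, O = 1.33716.
ΣO = 2.66229; factor = 4/ΣO = 1.50247.
Mg apfu = 1.12470 × 1.50247 = 1.690.

1.690 Mg apfu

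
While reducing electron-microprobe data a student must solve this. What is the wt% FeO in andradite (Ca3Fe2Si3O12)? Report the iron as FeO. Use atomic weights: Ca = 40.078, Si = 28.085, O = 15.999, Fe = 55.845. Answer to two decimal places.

28.28 wt%

M(Ca3Fe2Si3O12) = 508.167 g/mol; M(FeO) = 71.844 g/mol.
Moles FeO per formula unit = 2 Fe ÷ 1 = 2.0000.
FeO fraction = (2.0000 × 71.844) / 508.167 = 143.688/508.167 = 0.2828.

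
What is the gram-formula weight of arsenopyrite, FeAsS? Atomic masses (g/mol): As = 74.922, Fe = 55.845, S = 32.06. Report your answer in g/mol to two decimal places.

M = 1·55.845 + 1·74.922 + 1·32.06

162.83 g/mol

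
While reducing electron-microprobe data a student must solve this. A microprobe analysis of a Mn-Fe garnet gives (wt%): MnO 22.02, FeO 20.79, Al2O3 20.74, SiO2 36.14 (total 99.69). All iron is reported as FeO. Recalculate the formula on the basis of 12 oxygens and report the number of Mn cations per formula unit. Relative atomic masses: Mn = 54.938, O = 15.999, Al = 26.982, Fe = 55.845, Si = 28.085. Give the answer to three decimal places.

1.544 Mn apfu

MnO (M=70.937): mol = 0.31042; Mn = 0.31042, O = 0.31042.
FeO (M=71.844): mol = 0.28938; Fe = 0.28938, O = 0.28938.
Al2O3 (M=101.961): mol = 0.20341; Al = 0.40682, O = 0.61023.
SiO2 (M=60.083): mol = 0.60150; Si = 0.60150, O = 1.20300.
ΣO = 2.41303; factor = 12/ΣO = 4.97300.
Mn apfu = 0.31042 × 4.97300 = 1.544.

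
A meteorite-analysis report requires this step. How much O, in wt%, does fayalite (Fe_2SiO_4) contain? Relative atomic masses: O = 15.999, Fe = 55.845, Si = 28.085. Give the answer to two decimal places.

M(Fe_2SiO_4) = 203.771 g/mol.
O contributes 4 × 15.999 = 63.996 g per mole.
63.996/203.771 = 0.3141 → 31.41%.

31.41 wt%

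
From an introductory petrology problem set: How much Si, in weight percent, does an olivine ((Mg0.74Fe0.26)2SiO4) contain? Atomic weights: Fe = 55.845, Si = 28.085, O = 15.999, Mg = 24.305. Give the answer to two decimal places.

Molar mass of (Mg0.74Fe0.26)2SiO4: 1.48×24.305 + 0.52×55.845 + 1×28.085 + 4×15.999 = 157.092 g/mol.
Mass of Si per formula unit: 1 × 28.085 = 28.085 g.
Weight fraction Si = 28.085 / 157.092 = 0.1788.

17.88 weight percent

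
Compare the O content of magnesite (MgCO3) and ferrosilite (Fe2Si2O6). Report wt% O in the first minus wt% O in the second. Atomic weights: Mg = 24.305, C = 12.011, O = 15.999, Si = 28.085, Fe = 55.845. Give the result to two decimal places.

First mineral: 47.997 g O in 84.313 g formula = 56.93 wt% O.
Second mineral: 95.994 g O in 263.854 g formula = 36.38 wt% O.
56.93% − 36.38% gives a difference of 20.55 percentage points.

20.55 percentage points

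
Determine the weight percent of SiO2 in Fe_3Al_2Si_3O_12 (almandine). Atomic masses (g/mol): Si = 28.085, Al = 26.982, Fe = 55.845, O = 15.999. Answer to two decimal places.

36.21 wt%

Molar mass of Fe_3Al_2Si_3O_12 = 3*55.845 + 2*26.982 + 3*28.085 + 12*15.999 = 497.742 g/mol.
Each formula unit contains 3 Si, equivalent to 3/1 = 3.0000 mol SiO2.
M(SiO2) = 1×28.085 + 2×15.999 = 60.083 g/mol.
Mass of SiO2 per formula unit = 3.0000 × 60.083 = 180.249 g.
SiO2 wt% = 180.249 / 497.742 × 100 = 36.21%.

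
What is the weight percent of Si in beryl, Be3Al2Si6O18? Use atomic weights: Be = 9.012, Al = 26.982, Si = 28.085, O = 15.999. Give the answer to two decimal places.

31.35 weight percent

M(Be3Al2Si6O18) = 537.492 g/mol.
Si contributes 6 × 28.085 = 168.510 g per mole.
168.510/537.492 = 0.3135 → 31.35%.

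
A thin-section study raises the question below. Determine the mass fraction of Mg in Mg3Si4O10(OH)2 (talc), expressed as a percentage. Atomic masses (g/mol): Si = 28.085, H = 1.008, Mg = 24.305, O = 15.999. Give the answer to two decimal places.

Molar mass of Mg3Si4O10(OH)2: 3·24.305 + 4·28.085 + 12·15.999 + 2·1.008 = 379.259 g/mol.
Mass of Mg per formula unit: 3 × 24.305 = 72.915 g.
Weight fraction Mg = 72.915 / 379.259 = 0.1923.

19.23 wt%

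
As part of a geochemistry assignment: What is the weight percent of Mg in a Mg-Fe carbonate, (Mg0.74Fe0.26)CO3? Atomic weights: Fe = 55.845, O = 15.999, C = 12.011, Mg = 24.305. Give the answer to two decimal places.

19.44 weight percent

M((Mg0.74Fe0.26)CO3) = 92.513 g/mol.
Mg contributes 0.74 × 24.305 = 17.986 g per mole.
17.986/92.513 = 0.1944 → 19.44%.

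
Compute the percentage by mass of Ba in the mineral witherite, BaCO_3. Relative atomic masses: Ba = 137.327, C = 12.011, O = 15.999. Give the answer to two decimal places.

69.59 weight percent

M(BaCO_3) = 197.335 g/mol.
Ba contributes 1 × 137.327 = 137.327 g per mole.
137.327/197.335 = 0.6959 → 69.59%.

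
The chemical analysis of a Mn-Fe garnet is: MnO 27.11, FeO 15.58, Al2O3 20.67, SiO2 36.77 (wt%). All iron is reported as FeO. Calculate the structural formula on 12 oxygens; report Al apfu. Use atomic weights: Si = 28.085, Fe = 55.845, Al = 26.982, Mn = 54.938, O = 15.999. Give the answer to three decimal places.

2.001 Al apfu

27.11 wt% MnO ÷ 70.937 g/mol = 0.38217 mol, giving 0.38217 Mn and 0.38217 O.
15.58 wt% FeO ÷ 71.844 g/mol = 0.21686 mol, giving 0.21686 Fe and 0.21686 O.
20.67 wt% Al2O3 ÷ 101.961 g/mol = 0.20272 mol, giving 0.40544 Al and 0.60816 O.
36.77 wt% SiO2 ÷ 60.083 g/mol = 0.61199 mol, giving 0.61199 Si and 1.22398 O.
Oxygen sums to 2.43117; scaling by 12/2.43117 = 4.93590 puts the formula on 12 O.
Al: 0.40544 × 4.93590 = 2.001 atoms per formula unit.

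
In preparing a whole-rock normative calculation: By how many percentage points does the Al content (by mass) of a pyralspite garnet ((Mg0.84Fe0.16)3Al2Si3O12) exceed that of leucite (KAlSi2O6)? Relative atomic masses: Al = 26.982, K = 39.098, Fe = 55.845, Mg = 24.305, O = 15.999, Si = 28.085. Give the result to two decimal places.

0.54 percentage points

M((Mg0.84Fe0.16)3Al2Si3O12) = 418.261 g/mol, so wt% Al = 53.964/418.261 × 100 = 12.90%.
M(KAlSi2O6) = 218.244 g/mol, so wt% Al = 26.982/218.244 × 100 = 12.36%.
12.90 − 12.36 = 0.54 pp.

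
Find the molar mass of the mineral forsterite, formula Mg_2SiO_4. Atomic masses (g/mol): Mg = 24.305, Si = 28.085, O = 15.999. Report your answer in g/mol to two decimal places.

M = 2·24.305 + 1·28.085 + 4·15.999

140.69 g/mol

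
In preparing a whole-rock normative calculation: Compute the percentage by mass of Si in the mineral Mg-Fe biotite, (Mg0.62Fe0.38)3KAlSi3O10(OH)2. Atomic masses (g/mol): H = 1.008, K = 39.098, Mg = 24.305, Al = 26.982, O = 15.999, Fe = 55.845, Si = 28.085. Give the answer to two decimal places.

M((Mg0.62Fe0.38)3KAlSi3O10(OH)2) = 453.210 g/mol.
Si contributes 3 × 28.085 = 84.255 g per mole.
84.255/453.210 = 0.1859 → 18.59%.

18.59 mass %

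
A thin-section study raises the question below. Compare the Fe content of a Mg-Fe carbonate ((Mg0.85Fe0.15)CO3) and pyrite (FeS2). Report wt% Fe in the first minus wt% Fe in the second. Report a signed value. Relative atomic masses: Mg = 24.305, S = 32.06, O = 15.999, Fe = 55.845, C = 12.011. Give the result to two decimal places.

First mineral: 8.377 g Fe in 89.044 g formula = 9.41 wt% Fe.
Second mineral: 55.845 g Fe in 119.965 g formula = 46.55 wt% Fe.
9.41% − 46.55% gives a difference of -37.14 percentage points.

-37.14 percentage points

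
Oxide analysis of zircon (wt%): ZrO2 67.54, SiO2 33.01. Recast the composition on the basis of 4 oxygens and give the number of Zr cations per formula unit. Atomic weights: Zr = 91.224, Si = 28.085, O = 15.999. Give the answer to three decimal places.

ZrO2: 67.54/123.222 = 0.54812 mol → 0.54812 mol Zr, 1.09624 mol O.
SiO2: 33.01/60.083 = 0.54941 mol → 0.54941 mol Si, 1.09882 mol O.
Total oxygen = 2.19506 mol. Normalization factor = 4/2.19506 = 1.82227.
Zr per 4 O = 0.54812 × 1.82227 = 0.999.

0.999 Zr apfu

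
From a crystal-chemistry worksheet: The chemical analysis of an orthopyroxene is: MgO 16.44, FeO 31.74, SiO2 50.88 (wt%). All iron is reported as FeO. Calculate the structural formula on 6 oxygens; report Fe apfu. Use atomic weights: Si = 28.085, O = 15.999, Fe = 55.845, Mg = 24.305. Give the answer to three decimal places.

1.042 Fe apfu

MgO: 16.44/40.304 = 0.40790 mol → 0.40790 mol Mg, 0.40790 mol O.
FeO: 31.74/71.844 = 0.44179 mol → 0.44179 mol Fe, 0.44179 mol O.
SiO2: 50.88/60.083 = 0.84683 mol → 0.84683 mol Si, 1.69366 mol O.
Total oxygen = 2.54335 mol. Normalization factor = 6/2.54335 = 2.35909.
Fe per 6 O = 0.44179 × 2.35909 = 1.042.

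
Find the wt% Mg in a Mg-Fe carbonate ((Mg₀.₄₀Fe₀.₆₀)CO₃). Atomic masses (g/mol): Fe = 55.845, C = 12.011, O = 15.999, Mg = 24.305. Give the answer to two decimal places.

Molar mass of (Mg₀.₄₀Fe₀.₆₀)CO₃: 0.40·24.305 + 0.60·55.845 + 1·12.011 + 3·15.999 = 103.237 g/mol.
Mass of Mg per formula unit: 0.40 × 24.305 = 9.722 g.
Weight fraction Mg = 9.722 / 103.237 = 0.0942.

9.42 wt%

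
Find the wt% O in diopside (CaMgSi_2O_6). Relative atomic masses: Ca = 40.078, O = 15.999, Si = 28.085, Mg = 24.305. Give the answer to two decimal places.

44.33 wt%

Molar mass of CaMgSi_2O_6: 1×40.078 + 1×24.305 + 2×28.085 + 6×15.999 = 216.547 g/mol.
Mass of O per formula unit: 6 × 15.999 = 95.994 g.
Weight fraction O = 95.994 / 216.547 = 0.4433.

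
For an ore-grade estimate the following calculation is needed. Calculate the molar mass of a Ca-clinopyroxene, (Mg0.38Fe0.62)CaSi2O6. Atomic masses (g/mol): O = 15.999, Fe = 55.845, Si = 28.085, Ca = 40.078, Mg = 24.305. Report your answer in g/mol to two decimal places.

236.10 g/mol

Mg: 0.38 × 24.305 = 9.2359
Fe: 0.62 × 55.845 = 34.6239
Ca: 1 × 40.078 = 40.0780
Si: 2 × 28.085 = 56.1700
O: 6 × 15.999 = 95.9940
Summing the contributions gives the formula mass.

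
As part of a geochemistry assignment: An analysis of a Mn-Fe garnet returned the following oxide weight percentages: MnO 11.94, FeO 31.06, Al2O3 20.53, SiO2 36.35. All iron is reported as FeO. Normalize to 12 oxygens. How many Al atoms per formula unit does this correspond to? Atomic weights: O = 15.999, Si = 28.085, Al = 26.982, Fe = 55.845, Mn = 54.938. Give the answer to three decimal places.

11.94 wt% MnO ÷ 70.937 g/mol = 0.16832 mol, giving 0.16832 Mn and 0.16832 O.
31.06 wt% FeO ÷ 71.844 g/mol = 0.43233 mol, giving 0.43233 Fe and 0.43233 O.
20.53 wt% Al2O3 ÷ 101.961 g/mol = 0.20135 mol, giving 0.40270 Al and 0.60405 O.
36.35 wt% SiO2 ÷ 60.083 g/mol = 0.60500 mol, giving 0.60500 Si and 1.21000 O.
Oxygen sums to 2.41470; scaling by 12/2.41470 = 4.96956 puts the formula on 12 O.
Al: 0.40270 × 4.96956 = 2.001 atoms per formula unit.

2.001 Al apfu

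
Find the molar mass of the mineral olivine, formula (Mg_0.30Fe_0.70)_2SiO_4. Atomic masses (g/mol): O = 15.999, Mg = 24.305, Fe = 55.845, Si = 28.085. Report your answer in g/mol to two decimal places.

184.85 g/mol

M = 0.60*24.305 + 1.40*55.845 + 1*28.085 + 4*15.999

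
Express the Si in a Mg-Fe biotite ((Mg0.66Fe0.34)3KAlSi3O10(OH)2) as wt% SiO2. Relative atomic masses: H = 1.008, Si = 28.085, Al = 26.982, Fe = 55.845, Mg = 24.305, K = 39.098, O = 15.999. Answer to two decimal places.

40.11 wt%

M((Mg0.66Fe0.34)3KAlSi3O10(OH)2) = 449.425 g/mol; M(SiO2) = 60.083 g/mol.
Moles SiO2 per formula unit = 3 Si ÷ 1 = 3.0000.
SiO2 fraction = (3.0000 × 60.083) / 449.425 = 180.249/449.425 = 0.4011.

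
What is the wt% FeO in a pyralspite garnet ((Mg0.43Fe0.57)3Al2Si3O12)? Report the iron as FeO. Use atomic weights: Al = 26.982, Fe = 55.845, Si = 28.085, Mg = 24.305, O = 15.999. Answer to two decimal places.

26.88 wt%

M((Mg0.43Fe0.57)3Al2Si3O12) = 457.055 g/mol; M(FeO) = 71.844 g/mol.
Moles FeO per formula unit = 1.71 Fe ÷ 1 = 1.7100.
FeO fraction = (1.7100 × 71.844) / 457.055 = 122.853/457.055 = 0.2688.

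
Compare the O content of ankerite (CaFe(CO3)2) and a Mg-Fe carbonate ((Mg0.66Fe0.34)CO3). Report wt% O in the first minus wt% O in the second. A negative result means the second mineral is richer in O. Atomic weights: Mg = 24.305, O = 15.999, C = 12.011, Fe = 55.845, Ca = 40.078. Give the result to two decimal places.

-6.05 percentage points

O in CaFe(CO3)2: molar mass 215.939 g/mol; 6×15.999 = 95.994 g → 44.45 wt%.
O in (Mg0.66Fe0.34)CO3: molar mass 95.037 g/mol; 3×15.999 = 47.997 g → 50.50 wt%.
Difference = 44.45 − 50.50 = -6.05 percentage points.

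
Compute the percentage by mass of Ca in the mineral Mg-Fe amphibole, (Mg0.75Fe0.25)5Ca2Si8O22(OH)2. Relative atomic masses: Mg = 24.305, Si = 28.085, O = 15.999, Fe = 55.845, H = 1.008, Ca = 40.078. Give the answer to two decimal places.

M((Mg0.75Fe0.25)5Ca2Si8O22(OH)2) = 851.778 g/mol.
Ca contributes 2 × 40.078 = 80.156 g per mole.
80.156/851.778 = 0.0941 → 9.41%.

9.41 mass %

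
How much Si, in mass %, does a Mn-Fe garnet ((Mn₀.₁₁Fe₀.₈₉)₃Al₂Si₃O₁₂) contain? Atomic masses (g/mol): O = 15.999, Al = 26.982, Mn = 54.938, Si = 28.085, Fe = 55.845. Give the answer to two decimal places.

Molar mass of (Mn₀.₁₁Fe₀.₈₉)₃Al₂Si₃O₁₂: 0.33*54.938 + 2.67*55.845 + 2*26.982 + 3*28.085 + 12*15.999 = 497.443 g/mol.
Mass of Si per formula unit: 3 × 28.085 = 84.255 g.
Weight fraction Si = 84.255 / 497.443 = 0.1694.

16.94 mass %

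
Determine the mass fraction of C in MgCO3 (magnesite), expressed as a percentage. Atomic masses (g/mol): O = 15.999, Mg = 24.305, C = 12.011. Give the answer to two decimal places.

Molar mass of MgCO3: 1×24.305 + 1×12.011 + 3×15.999 = 84.313 g/mol.
Mass of C per formula unit: 1 × 12.011 = 12.011 g.
Weight fraction C = 12.011 / 84.313 = 0.1425.

14.25 weight percent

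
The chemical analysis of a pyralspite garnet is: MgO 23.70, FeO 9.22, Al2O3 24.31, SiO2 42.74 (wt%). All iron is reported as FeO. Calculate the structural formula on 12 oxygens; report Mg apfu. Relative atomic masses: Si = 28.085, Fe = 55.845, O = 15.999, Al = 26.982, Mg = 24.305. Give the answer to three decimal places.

MgO (M=40.304): mol = 0.58803; Mg = 0.58803, O = 0.58803.
FeO (M=71.844): mol = 0.12833; Fe = 0.12833, O = 0.12833.
Al2O3 (M=101.961): mol = 0.23842; Al = 0.47684, O = 0.71526.
SiO2 (M=60.083): mol = 0.71135; Si = 0.71135, O = 1.42270.
ΣO = 2.85432; factor = 12/ΣO = 4.20415.
Mg apfu = 0.58803 × 4.20415 = 2.472.

2.472 Mg apfu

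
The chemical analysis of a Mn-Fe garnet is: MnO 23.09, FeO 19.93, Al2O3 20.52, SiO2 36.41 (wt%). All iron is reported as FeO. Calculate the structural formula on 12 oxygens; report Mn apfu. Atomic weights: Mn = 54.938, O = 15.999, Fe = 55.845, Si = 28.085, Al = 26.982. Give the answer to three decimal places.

1.615 Mn apfu

23.09 wt% MnO ÷ 70.937 g/mol = 0.32550 mol, giving 0.32550 Mn and 0.32550 O.
19.93 wt% FeO ÷ 71.844 g/mol = 0.27741 mol, giving 0.27741 Fe and 0.27741 O.
20.52 wt% Al2O3 ÷ 101.961 g/mol = 0.20125 mol, giving 0.40250 Al and 0.60375 O.
36.41 wt% SiO2 ÷ 60.083 g/mol = 0.60600 mol, giving 0.60600 Si and 1.21200 O.
Oxygen sums to 2.41866; scaling by 12/2.41866 = 4.96142 puts the formula on 12 O.
Mn: 0.32550 × 4.96142 = 1.615 atoms per formula unit.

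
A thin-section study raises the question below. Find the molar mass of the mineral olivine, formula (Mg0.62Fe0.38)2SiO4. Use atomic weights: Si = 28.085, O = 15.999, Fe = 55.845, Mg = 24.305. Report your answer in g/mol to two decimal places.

164.66 g/mol

The formula mass is the sum 1.24*24.305 + 0.76*55.845 + 1*28.085 + 4*15.999.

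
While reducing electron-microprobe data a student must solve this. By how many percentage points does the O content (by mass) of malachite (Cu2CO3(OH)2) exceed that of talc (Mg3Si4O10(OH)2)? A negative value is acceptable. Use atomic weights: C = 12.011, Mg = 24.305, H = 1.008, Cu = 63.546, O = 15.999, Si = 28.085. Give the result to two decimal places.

M(Cu2CO3(OH)2) = 221.114 g/mol, so wt% O = 79.995/221.114 × 100 = 36.18%.
M(Mg3Si4O10(OH)2) = 379.259 g/mol, so wt% O = 191.988/379.259 × 100 = 50.62%.
36.18 − 50.62 = -14.44 pp.

-14.44 percentage points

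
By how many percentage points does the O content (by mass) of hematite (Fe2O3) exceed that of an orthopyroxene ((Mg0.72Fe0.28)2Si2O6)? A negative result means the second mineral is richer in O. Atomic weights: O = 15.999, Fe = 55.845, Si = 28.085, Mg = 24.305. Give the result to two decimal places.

-13.89 percentage points

M(Fe2O3) = 159.687 g/mol, so wt% O = 47.997/159.687 × 100 = 30.06%.
M((Mg0.72Fe0.28)2Si2O6) = 218.436 g/mol, so wt% O = 95.994/218.436 × 100 = 43.95%.
30.06 − 43.95 = -13.89 pp.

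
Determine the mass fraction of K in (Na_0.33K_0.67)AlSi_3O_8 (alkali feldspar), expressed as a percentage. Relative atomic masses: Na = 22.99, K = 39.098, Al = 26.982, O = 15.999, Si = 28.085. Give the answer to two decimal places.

Molar mass of (Na_0.33K_0.67)AlSi_3O_8: 0.33·22.99 + 0.67·39.098 + 1·26.982 + 3·28.085 + 8·15.999 = 273.011 g/mol.
Mass of K per formula unit: 0.67 × 39.098 = 26.196 g.
Weight fraction K = 26.196 / 273.011 = 0.0960.

9.60 mass %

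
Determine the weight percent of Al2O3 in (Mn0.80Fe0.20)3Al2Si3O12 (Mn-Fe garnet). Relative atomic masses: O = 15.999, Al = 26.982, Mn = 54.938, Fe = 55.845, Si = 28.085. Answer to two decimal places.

Formula mass = 495.565 g/mol.
2 Al → 1.0000 mol Al2O3 per formula unit; M(Al2O3) = 101.961, so Al2O3 mass = 101.961 g.
101.961/495.565 × 100 = 20.57 wt%.

20.57 wt%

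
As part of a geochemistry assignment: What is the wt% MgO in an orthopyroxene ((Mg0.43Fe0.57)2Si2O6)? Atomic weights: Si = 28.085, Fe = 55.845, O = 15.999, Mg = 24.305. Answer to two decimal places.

14.64 wt%

Molar mass of (Mg0.43Fe0.57)2Si2O6 = 0.86·24.305 + 1.14·55.845 + 2·28.085 + 6·15.999 = 236.730 g/mol.
Each formula unit contains 0.86 Mg, equivalent to 0.86/1 = 0.8600 mol MgO.
M(MgO) = 1×24.305 + 1×15.999 = 40.304 g/mol.
Mass of MgO per formula unit = 0.8600 × 40.304 = 34.661 g.
MgO wt% = 34.661 / 236.730 × 100 = 14.64%.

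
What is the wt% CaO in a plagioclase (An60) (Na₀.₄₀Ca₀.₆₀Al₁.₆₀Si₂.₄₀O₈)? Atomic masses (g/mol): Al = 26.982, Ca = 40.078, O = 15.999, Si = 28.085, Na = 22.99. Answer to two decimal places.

Formula mass = 271.810 g/mol.
0.60 Ca → 0.6000 mol CaO per formula unit; M(CaO) = 56.077, so CaO mass = 33.646 g.
33.646/271.810 × 100 = 12.38 wt%.

12.38 wt%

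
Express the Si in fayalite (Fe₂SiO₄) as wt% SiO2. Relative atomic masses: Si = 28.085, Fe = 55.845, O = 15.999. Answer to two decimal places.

M(Fe₂SiO₄) = 203.771 g/mol; M(SiO2) = 60.083 g/mol.
Moles SiO2 per formula unit = 1 Si ÷ 1 = 1.0000.
SiO2 fraction = (1.0000 × 60.083) / 203.771 = 60.083/203.771 = 0.2949.

29.49 wt%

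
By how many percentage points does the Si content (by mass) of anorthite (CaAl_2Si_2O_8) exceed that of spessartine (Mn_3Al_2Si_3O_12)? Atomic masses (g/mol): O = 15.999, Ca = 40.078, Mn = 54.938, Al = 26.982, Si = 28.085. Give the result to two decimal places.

First mineral: 56.170 g Si in 278.204 g formula = 20.19 wt% Si.
Second mineral: 84.255 g Si in 495.021 g formula = 17.02 wt% Si.
20.19% − 17.02% gives a difference of 3.17 percentage points.

3.17 percentage points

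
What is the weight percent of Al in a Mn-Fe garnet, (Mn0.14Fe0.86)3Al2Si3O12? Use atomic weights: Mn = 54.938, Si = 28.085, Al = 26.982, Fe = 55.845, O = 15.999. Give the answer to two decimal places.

10.85 mass %

Molar mass of (Mn0.14Fe0.86)3Al2Si3O12: 0.42*54.938 + 2.58*55.845 + 2*26.982 + 3*28.085 + 12*15.999 = 497.361 g/mol.
Mass of Al per formula unit: 2 × 26.982 = 53.964 g.
Weight fraction Al = 53.964 / 497.361 = 0.1085.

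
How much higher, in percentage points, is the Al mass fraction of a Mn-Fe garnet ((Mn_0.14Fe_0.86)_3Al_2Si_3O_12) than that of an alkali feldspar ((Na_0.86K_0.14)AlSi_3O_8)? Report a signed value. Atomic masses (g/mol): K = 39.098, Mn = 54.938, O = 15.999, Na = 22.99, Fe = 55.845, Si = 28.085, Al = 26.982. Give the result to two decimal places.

M((Mn_0.14Fe_0.86)_3Al_2Si_3O_12) = 497.361 g/mol, so wt% Al = 53.964/497.361 × 100 = 10.85%.
M((Na_0.86K_0.14)AlSi_3O_8) = 264.474 g/mol, so wt% Al = 26.982/264.474 × 100 = 10.20%.
10.85 − 10.20 = 0.65 pp.

0.65 percentage points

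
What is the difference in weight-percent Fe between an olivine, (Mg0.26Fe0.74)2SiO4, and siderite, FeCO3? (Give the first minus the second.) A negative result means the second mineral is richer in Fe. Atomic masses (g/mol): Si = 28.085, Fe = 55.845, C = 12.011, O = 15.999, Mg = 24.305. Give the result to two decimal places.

-4.09 percentage points

Fe in (Mg0.26Fe0.74)2SiO4: molar mass 187.370 g/mol; 1.48×55.845 = 82.651 g → 44.11 wt%.
Fe in FeCO3: molar mass 115.853 g/mol; 1×55.845 = 55.845 g → 48.20 wt%.
Difference = 44.11 − 48.20 = -4.09 percentage points.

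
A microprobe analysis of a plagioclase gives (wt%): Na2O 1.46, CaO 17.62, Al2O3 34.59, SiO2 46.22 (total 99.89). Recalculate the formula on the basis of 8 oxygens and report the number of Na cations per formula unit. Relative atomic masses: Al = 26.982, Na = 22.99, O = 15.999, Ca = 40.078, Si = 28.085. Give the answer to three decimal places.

1.46 wt% Na2O ÷ 61.979 g/mol = 0.02356 mol, giving 0.04712 Na and 0.02356 O.
17.62 wt% CaO ÷ 56.077 g/mol = 0.31421 mol, giving 0.31421 Ca and 0.31421 O.
34.59 wt% Al2O3 ÷ 101.961 g/mol = 0.33925 mol, giving 0.67850 Al and 1.01775 O.
46.22 wt% SiO2 ÷ 60.083 g/mol = 0.76927 mol, giving 0.76927 Si and 1.53854 O.
Oxygen sums to 2.89406; scaling by 8/2.89406 = 2.76428 puts the formula on 8 O.
Na: 0.04712 × 2.76428 = 0.130 atoms per formula unit.

0.130 Na apfu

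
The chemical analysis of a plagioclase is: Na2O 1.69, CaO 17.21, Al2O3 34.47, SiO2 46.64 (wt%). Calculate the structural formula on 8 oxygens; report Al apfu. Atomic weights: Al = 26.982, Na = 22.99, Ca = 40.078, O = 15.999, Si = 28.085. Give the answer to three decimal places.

1.865 Al apfu

Na2O: 1.69/61.979 = 0.02727 mol → 0.05454 mol Na, 0.02727 mol O.
CaO: 17.21/56.077 = 0.30690 mol → 0.30690 mol Ca, 0.30690 mol O.
Al2O3: 34.47/101.961 = 0.33807 mol → 0.67614 mol Al, 1.01421 mol O.
SiO2: 46.64/60.083 = 0.77626 mol → 0.77626 mol Si, 1.55252 mol O.
Total oxygen = 2.90090 mol. Normalization factor = 8/2.90090 = 2.75776.
Al per 8 O = 0.67614 × 2.75776 = 1.865.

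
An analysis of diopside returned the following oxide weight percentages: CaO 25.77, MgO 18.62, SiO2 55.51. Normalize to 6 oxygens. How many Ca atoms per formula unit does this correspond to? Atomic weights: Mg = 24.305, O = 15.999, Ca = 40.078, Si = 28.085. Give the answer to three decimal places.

0.996 Ca apfu

CaO (M=56.077): mol = 0.45955; Ca = 0.45955, O = 0.45955.
MgO (M=40.304): mol = 0.46199; Mg = 0.46199, O = 0.46199.
SiO2 (M=60.083): mol = 0.92389; Si = 0.92389, O = 1.84778.
ΣO = 2.76932; factor = 6/ΣO = 2.16660.
Ca apfu = 0.45955 × 2.16660 = 0.996.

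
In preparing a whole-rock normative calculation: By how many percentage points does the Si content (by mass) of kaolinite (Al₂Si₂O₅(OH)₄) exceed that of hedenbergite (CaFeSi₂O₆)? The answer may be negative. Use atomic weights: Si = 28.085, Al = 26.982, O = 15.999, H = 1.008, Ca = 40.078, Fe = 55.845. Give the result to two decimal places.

-0.88 percentage points

First mineral: 56.170 g Si in 258.157 g formula = 21.76 wt% Si.
Second mineral: 56.170 g Si in 248.087 g formula = 22.64 wt% Si.
21.76% − 22.64% gives a difference of -0.88 percentage points.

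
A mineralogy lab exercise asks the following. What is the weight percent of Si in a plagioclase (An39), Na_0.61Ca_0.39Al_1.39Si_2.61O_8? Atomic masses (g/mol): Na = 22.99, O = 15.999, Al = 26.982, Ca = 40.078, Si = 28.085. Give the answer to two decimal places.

27.31 weight percent

Formula mass = 0.61*22.99 + 0.39*40.078 + 1.39*26.982 + 2.61*28.085 + 8*15.999 = 268.453 g/mol, of which 73.302 g is Si.
So Si makes up 73.302/268.453 = 0.2731 of the mass, i.e. 27.31%.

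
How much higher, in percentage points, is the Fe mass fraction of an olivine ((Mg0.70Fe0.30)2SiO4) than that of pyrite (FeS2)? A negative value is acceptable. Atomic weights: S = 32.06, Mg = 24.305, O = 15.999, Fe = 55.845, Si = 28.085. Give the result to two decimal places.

Fe in (Mg0.70Fe0.30)2SiO4: molar mass 159.615 g/mol; 0.60×55.845 = 33.507 g → 20.99 wt%.
Fe in FeS2: molar mass 119.965 g/mol; 1×55.845 = 55.845 g → 46.55 wt%.
Difference = 20.99 − 46.55 = -25.56 percentage points.

-25.56 percentage points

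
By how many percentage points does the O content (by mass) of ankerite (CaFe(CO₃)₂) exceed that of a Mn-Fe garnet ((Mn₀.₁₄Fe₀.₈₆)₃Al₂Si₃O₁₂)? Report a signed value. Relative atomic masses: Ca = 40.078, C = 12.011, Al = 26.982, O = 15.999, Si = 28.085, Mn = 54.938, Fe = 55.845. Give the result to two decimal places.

5.85 percentage points

O in CaFe(CO₃)₂: molar mass 215.939 g/mol; 6×15.999 = 95.994 g → 44.45 wt%.
O in (Mn₀.₁₄Fe₀.₈₆)₃Al₂Si₃O₁₂: molar mass 497.361 g/mol; 12×15.999 = 191.988 g → 38.60 wt%.
Difference = 44.45 − 38.60 = 5.85 percentage points.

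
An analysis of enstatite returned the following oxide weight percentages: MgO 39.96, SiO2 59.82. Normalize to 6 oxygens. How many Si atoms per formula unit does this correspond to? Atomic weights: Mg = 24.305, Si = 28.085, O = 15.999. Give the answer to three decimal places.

2.003 Si apfu

MgO (M=40.304): mol = 0.99146; Mg = 0.99146, O = 0.99146.
SiO2 (M=60.083): mol = 0.99562; Si = 0.99562, O = 1.99124.
ΣO = 2.98270; factor = 6/ΣO = 2.01160.
Si apfu = 0.99562 × 2.01160 = 2.003.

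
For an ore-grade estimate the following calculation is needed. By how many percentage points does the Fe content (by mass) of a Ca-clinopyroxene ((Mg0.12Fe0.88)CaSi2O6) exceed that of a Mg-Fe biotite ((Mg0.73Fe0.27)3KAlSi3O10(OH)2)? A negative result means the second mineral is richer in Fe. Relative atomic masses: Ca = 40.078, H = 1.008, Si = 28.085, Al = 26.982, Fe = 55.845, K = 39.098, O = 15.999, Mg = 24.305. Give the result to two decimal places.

9.90 percentage points

M((Mg0.12Fe0.88)CaSi2O6) = 244.302 g/mol, so wt% Fe = 49.144/244.302 × 100 = 20.12%.
M((Mg0.73Fe0.27)3KAlSi3O10(OH)2) = 442.801 g/mol, so wt% Fe = 45.234/442.801 × 100 = 10.22%.
20.12 − 10.22 = 9.90 pp.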